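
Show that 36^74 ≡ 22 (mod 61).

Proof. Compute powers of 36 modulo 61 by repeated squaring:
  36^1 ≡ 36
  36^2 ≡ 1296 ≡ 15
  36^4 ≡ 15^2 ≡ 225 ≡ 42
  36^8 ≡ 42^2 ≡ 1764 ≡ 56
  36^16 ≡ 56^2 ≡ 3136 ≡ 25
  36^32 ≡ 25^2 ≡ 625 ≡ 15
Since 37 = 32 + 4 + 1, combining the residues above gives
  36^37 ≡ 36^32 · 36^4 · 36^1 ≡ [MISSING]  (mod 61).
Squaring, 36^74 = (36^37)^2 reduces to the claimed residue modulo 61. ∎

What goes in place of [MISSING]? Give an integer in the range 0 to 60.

Multiply the listed residues: 15 · 42 · 36 = 630 → 22680.
Reducing modulo 61: 22680 = 371·61 + 49, so 36^37 ≡ 49.

49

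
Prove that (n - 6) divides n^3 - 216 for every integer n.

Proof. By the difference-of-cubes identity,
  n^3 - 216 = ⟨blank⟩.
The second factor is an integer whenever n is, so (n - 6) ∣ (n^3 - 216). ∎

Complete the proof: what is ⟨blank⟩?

a^3 - b^3 = (a - b)(a^2 + ab + b^2). With a = n, b = 6:
n^3 - 216 = (n - 6)(n^2 + 6n + 36).

(n - 6)(n^2 + 6n + 36)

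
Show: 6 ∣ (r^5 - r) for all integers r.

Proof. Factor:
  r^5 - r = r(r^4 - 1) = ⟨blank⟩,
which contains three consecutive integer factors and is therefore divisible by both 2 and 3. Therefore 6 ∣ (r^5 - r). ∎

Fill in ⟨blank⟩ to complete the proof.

(r - 1)r(r + 1)(r^2 + 1)

r^4 - 1 = (r^2 - 1)(r^2 + 1), and r^2 - 1 = (r-1)(r+1).
So r(r^4 - 1) = (r - 1)r(r + 1)(r^2 + 1).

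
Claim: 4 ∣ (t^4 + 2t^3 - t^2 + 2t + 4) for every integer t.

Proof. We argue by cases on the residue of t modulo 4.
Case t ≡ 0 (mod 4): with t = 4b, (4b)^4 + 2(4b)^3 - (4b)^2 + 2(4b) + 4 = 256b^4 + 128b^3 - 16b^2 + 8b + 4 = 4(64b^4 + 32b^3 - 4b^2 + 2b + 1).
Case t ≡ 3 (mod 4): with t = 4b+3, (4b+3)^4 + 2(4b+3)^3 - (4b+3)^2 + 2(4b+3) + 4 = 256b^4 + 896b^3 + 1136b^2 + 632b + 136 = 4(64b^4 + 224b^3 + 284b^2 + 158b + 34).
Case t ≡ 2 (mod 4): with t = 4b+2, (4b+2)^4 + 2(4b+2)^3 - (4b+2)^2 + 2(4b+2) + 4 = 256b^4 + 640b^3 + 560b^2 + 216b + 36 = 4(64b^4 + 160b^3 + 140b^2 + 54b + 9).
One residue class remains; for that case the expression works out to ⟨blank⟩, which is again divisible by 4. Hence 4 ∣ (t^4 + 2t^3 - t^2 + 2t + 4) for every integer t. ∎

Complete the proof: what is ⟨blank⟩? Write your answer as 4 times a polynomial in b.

4(64b^4 + 96b^3 + 44b^2 + 10b + 2)

Only t ≡ 1 (mod 4) is unaccounted for. Put t = 4b+1:
(4b+1)^4 + 2(4b+1)^3 - (4b+1)^2 + 2(4b+1) + 4 expands to 256b^4 + 384b^3 + 176b^2 + 40b + 8,
and factoring out 4 leaves 4(64b^4 + 96b^3 + 44b^2 + 10b + 2).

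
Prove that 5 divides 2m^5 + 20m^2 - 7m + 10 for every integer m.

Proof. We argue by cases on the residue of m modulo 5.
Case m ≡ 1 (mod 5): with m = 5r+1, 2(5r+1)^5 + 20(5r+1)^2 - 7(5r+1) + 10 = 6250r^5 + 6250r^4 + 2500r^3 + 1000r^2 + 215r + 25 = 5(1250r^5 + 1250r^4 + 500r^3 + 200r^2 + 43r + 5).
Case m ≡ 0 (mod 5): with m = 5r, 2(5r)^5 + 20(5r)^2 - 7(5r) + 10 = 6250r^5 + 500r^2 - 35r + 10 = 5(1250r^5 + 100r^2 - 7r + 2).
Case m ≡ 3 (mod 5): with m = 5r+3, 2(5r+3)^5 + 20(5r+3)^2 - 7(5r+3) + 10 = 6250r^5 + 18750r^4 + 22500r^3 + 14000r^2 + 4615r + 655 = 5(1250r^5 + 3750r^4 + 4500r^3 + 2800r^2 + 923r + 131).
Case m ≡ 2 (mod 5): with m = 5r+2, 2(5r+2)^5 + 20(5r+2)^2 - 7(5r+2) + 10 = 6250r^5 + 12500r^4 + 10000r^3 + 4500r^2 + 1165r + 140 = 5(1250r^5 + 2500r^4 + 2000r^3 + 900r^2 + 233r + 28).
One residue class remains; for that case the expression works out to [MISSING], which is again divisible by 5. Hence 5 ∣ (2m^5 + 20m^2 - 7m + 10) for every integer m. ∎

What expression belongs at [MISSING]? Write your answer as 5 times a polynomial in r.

Only m ≡ 4 (mod 5) is unaccounted for. Put m = 5r+4:
2(5r+4)^5 + 20(5r+4)^2 - 7(5r+4) + 10 expands to 6250r^5 + 25000r^4 + 40000r^3 + 32500r^2 + 13565r + 2350,
and factoring out 5 leaves 5(1250r^5 + 5000r^4 + 8000r^3 + 6500r^2 + 2713r + 470).

5(1250r^5 + 5000r^4 + 8000r^3 + 6500r^2 + 2713r + 470)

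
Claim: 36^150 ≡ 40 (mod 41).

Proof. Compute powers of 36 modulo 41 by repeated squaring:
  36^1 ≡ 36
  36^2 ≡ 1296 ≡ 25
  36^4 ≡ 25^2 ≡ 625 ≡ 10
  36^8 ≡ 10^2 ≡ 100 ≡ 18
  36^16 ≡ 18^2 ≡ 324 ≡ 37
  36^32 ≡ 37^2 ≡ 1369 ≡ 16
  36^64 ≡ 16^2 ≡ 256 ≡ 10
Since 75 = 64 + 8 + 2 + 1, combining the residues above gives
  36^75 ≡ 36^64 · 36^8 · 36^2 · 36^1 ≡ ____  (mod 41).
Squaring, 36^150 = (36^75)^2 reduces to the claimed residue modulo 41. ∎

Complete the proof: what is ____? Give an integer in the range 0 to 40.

36^64 · 36^8 · 36^2 · 36^1 ≡ 10 · 18 · 25 · 36 = 162000.
162000 mod 41 = 9, so 36^75 ≡ 9 (mod 41).

9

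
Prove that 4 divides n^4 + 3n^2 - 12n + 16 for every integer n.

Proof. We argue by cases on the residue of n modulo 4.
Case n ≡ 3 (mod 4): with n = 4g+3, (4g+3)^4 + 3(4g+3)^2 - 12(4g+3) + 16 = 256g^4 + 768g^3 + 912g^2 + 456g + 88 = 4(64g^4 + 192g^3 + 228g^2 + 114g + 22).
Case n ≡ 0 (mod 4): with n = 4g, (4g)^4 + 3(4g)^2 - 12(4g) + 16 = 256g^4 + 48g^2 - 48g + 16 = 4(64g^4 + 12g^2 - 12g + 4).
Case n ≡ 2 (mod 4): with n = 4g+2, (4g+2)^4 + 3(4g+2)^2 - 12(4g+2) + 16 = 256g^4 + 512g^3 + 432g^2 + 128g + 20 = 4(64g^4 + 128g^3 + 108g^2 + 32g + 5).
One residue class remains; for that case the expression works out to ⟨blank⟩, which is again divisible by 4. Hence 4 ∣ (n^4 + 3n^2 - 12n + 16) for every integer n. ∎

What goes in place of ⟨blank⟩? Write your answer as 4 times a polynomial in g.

Only n ≡ 1 (mod 4) is unaccounted for. Put n = 4g+1:
(4g+1)^4 + 3(4g+1)^2 - 12(4g+1) + 16 expands to 256g^4 + 256g^3 + 144g^2 - 8g + 8,
and factoring out 4 leaves 4(64g^4 + 64g^3 + 36g^2 - 2g + 2).

4(64g^4 + 64g^3 + 36g^2 - 2g + 2)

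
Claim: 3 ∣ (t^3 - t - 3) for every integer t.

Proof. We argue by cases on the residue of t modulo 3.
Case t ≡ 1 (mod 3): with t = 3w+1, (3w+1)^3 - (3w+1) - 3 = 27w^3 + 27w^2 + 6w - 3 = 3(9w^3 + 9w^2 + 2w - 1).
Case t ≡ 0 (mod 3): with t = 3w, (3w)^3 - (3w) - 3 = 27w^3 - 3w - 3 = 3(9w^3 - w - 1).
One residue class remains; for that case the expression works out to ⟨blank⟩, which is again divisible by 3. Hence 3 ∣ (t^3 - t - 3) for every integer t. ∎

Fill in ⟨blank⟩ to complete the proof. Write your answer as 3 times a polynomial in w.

Only t ≡ 2 (mod 3) is unaccounted for. Put t = 3w+2:
(3w+2)^3 - (3w+2) - 3 expands to 27w^3 + 54w^2 + 33w + 3,
and factoring out 3 leaves 3(9w^3 + 18w^2 + 11w + 1).

3(9w^3 + 18w^2 + 11w + 1)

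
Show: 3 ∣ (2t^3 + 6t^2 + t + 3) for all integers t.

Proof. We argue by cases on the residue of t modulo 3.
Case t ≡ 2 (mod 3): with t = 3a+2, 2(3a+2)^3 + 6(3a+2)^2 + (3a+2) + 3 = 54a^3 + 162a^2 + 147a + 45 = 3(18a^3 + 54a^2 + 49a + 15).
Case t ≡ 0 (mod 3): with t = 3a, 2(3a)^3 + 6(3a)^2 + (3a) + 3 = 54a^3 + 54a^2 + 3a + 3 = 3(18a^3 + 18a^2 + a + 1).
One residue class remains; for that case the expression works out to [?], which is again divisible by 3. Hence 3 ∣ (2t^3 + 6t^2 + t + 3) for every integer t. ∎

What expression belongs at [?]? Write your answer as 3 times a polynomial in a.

3(18a^3 + 36a^2 + 19a + 4)

The residues treated are {2, 0}, so the missing case is t ≡ 1 (mod 3); write t = 3a+1.
Then 2(3a+1)^3 + 6(3a+1)^2 + (3a+1) + 3 = 54a^3 + 108a^2 + 57a + 12 = 3(18a^3 + 36a^2 + 19a + 4).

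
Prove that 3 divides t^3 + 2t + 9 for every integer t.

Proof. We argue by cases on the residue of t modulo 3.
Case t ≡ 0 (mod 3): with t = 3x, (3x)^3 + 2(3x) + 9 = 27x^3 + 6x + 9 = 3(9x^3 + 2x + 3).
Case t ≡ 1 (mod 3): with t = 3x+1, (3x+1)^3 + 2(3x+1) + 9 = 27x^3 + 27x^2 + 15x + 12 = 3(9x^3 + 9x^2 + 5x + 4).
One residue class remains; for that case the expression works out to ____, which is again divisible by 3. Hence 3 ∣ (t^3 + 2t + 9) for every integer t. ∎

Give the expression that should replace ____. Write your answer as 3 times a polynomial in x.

The residues treated are {0, 1}, so the missing case is t ≡ 2 (mod 3); write t = 3x+2.
Then (3x+2)^3 + 2(3x+2) + 9 = 27x^3 + 54x^2 + 42x + 21 = 3(9x^3 + 18x^2 + 14x + 7).

3(9x^3 + 18x^2 + 14x + 7)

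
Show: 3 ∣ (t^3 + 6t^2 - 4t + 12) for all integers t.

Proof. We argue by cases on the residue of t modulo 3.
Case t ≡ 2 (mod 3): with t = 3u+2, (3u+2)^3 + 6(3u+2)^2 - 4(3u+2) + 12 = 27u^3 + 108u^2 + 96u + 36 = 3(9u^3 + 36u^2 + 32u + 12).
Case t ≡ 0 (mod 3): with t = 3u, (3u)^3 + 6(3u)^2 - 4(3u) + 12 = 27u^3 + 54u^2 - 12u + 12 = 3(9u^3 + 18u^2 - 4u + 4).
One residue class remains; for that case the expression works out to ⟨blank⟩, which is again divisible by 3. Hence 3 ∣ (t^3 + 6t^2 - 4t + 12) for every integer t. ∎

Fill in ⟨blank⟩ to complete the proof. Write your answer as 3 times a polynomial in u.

Only t ≡ 1 (mod 3) is unaccounted for. Put t = 3u+1:
(3u+1)^3 + 6(3u+1)^2 - 4(3u+1) + 12 expands to 27u^3 + 81u^2 + 33u + 15,
and factoring out 3 leaves 3(9u^3 + 27u^2 + 11u + 5).

3(9u^3 + 27u^2 + 11u + 5)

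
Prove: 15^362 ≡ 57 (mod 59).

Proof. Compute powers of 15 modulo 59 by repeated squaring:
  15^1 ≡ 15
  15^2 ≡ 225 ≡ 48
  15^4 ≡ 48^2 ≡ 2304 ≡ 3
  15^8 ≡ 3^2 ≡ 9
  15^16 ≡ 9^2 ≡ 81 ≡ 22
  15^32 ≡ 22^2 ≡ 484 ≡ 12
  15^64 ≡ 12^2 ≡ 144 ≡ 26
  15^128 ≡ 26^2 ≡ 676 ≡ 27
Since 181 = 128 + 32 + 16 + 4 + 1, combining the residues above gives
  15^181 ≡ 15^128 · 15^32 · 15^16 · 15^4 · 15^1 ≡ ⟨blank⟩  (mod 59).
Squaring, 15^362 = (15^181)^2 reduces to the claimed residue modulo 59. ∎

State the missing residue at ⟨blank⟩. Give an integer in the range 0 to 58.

36

15^128 · 15^32 · 15^16 · 15^4 · 15^1 ≡ 27 · 12 · 22 · 3 · 15 = 320760.
320760 mod 59 = 36, so 15^181 ≡ 36 (mod 59).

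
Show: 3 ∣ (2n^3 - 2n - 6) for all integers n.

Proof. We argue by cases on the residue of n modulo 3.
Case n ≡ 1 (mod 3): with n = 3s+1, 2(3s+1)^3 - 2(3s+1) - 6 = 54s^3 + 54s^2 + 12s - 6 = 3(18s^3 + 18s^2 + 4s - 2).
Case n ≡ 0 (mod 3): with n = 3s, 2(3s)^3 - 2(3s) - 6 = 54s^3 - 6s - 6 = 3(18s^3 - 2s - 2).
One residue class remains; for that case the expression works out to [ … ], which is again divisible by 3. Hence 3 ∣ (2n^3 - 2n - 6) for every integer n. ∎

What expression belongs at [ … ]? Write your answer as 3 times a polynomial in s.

3(18s^3 + 36s^2 + 22s + 2)

The residues treated are {1, 0}, so the missing case is n ≡ 2 (mod 3); write n = 3s+2.
Then 2(3s+2)^3 - 2(3s+2) - 6 = 54s^3 + 108s^2 + 66s + 6 = 3(18s^3 + 36s^2 + 22s + 2).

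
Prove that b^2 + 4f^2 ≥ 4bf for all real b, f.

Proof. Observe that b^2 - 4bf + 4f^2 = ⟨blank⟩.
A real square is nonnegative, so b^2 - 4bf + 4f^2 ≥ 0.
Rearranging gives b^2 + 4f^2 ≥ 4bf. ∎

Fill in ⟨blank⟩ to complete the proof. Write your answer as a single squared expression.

(b - 2f)^2

The leading and trailing coefficients are 1^2 and 2^2, and 4 = 2·1·2, so the trinomial is (b - 2f)^2.
Hence b^2 - 4bf + 4f^2 ≥ 0.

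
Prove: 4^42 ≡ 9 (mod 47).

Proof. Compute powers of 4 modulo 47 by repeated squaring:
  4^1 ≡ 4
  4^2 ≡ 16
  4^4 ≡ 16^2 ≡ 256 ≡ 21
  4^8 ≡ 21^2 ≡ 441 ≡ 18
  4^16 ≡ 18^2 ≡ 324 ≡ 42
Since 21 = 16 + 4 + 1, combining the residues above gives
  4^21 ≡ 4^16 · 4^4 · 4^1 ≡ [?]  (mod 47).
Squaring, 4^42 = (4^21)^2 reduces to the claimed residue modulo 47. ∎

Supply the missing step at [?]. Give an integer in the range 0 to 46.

4^16 · 4^4 · 4^1 ≡ 42 · 21 · 4 = 3528.
3528 mod 47 = 3, so 4^21 ≡ 3 (mod 47).

3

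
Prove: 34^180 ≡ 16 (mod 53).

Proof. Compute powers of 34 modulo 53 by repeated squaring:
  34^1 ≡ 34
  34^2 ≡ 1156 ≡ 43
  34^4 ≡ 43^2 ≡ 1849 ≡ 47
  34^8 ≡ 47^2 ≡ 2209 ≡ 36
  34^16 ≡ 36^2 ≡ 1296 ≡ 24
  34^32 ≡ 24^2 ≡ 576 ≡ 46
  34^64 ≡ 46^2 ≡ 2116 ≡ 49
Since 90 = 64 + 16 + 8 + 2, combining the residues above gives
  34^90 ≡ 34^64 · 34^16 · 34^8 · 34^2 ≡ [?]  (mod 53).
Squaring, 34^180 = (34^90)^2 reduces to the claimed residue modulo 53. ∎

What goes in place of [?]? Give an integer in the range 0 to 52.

34^64 · 34^16 · 34^8 · 34^2 ≡ 49 · 24 · 36 · 43 = 1820448.
1820448 mod 53 = 4, so 34^90 ≡ 4 (mod 53).

4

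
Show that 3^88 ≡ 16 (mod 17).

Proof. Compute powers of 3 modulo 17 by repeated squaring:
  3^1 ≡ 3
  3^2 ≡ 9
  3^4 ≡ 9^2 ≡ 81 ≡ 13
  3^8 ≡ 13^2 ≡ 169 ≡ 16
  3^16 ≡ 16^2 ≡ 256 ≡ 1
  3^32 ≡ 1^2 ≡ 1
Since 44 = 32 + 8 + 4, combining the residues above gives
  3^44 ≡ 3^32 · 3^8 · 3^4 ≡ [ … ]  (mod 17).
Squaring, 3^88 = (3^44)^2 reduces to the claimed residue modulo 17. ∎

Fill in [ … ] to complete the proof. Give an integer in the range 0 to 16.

4

Multiply the listed residues: 1 · 16 · 13 = 16 → 208.
Reducing modulo 17: 208 = 12·17 + 4, so 3^44 ≡ 4.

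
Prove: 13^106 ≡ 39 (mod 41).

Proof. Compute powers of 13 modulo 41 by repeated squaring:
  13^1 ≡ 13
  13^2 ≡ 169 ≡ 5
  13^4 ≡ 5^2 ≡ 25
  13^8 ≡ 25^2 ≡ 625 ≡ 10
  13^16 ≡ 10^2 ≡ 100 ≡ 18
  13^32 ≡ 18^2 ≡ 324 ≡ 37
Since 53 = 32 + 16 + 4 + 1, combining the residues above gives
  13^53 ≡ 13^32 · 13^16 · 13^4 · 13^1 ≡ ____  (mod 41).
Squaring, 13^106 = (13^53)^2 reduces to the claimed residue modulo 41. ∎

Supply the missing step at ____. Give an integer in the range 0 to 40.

11

Multiply the listed residues: 37 · 18 · 25 · 13 = 666 → 16650 → 216450.
Reducing modulo 41: 216450 = 5279·41 + 11, so 13^53 ≡ 11.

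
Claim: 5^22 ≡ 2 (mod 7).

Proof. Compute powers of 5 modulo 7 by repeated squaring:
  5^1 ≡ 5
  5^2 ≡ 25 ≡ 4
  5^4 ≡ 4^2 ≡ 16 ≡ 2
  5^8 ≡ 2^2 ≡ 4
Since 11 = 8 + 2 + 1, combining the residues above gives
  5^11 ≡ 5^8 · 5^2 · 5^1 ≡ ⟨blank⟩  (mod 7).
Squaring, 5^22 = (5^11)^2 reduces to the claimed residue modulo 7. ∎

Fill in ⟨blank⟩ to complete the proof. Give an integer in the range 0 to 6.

3

5^8 · 5^2 · 5^1 ≡ 4 · 4 · 5 = 80.
80 mod 7 = 3, so 5^11 ≡ 3 (mod 7).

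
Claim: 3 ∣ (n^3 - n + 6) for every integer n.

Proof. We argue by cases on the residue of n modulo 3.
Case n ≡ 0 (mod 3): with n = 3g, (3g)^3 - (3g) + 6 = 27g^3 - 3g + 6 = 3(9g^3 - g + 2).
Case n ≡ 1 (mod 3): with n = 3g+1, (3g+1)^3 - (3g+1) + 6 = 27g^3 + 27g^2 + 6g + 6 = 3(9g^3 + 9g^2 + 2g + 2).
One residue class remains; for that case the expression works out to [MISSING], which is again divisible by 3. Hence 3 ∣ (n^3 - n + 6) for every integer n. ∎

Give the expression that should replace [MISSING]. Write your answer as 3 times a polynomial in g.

3(9g^3 + 18g^2 + 11g + 4)

The residues treated are {0, 1}, so the missing case is n ≡ 2 (mod 3); write n = 3g+2.
Then (3g+2)^3 - (3g+2) + 6 = 27g^3 + 54g^2 + 33g + 12 = 3(9g^3 + 18g^2 + 11g + 4).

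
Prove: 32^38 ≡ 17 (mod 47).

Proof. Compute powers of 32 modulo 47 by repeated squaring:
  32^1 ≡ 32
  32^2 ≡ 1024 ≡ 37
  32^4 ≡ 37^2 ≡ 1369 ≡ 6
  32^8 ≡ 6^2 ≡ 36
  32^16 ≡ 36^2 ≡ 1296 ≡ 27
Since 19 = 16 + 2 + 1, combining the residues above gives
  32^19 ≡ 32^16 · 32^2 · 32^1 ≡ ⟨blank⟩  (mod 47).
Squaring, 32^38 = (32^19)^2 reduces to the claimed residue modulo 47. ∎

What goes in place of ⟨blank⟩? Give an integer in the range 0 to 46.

8

32^16 · 32^2 · 32^1 ≡ 27 · 37 · 32 = 31968.
31968 mod 47 = 8, so 32^19 ≡ 8 (mod 47).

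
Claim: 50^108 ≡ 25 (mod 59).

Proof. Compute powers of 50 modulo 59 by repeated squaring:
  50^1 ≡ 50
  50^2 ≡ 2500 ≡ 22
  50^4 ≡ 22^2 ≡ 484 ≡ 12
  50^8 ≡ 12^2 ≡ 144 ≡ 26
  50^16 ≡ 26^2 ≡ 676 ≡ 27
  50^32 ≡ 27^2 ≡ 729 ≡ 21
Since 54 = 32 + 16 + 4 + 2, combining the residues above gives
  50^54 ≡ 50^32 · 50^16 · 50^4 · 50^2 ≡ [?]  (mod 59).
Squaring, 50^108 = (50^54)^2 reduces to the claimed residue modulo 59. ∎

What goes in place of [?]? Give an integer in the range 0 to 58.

5

50^32 · 50^16 · 50^4 · 50^2 ≡ 21 · 27 · 12 · 22 = 149688.
149688 mod 59 = 5, so 50^54 ≡ 5 (mod 59).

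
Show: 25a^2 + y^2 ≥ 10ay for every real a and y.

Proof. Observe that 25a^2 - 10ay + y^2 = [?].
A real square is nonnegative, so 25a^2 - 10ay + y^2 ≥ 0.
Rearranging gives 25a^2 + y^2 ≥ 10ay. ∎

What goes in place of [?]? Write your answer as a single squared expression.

(5a - y)^2

The leading and trailing coefficients are 5^2 and 1^2, and 10 = 2·5·1, so the trinomial is (5a - y)^2.
Hence 25a^2 - 10ay + y^2 ≥ 0.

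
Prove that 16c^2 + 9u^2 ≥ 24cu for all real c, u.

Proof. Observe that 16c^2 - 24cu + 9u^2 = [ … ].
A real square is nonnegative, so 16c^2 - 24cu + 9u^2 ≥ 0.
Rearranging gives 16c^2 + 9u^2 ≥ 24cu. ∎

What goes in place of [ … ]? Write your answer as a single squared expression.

The leading and trailing coefficients are 4^2 and 3^2, and 24 = 2·4·3, so the trinomial is (4c - 3u)^2.
Hence 16c^2 - 24cu + 9u^2 ≥ 0.

(4c - 3u)^2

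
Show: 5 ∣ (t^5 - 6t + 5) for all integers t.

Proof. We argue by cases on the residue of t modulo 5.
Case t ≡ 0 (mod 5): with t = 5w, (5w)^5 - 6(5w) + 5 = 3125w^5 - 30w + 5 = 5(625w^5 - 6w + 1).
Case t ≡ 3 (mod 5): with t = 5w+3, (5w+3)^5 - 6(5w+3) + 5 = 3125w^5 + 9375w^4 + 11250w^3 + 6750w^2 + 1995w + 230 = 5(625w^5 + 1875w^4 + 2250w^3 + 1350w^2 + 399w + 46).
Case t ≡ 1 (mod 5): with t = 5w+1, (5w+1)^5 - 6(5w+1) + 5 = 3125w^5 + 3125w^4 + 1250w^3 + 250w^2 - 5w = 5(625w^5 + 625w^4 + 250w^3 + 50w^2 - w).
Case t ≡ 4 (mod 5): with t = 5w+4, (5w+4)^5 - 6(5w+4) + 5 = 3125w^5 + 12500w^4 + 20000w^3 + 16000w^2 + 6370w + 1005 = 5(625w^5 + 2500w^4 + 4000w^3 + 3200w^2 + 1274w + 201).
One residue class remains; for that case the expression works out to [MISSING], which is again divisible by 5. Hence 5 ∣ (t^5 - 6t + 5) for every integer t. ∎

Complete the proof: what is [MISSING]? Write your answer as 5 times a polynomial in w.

5(625w^5 + 1250w^4 + 1000w^3 + 400w^2 + 74w + 5)

The residues treated are {0, 3, 1, 4}, so the missing case is t ≡ 2 (mod 5); write t = 5w+2.
Then (5w+2)^5 - 6(5w+2) + 5 = 3125w^5 + 6250w^4 + 5000w^3 + 2000w^2 + 370w + 25 = 5(625w^5 + 1250w^4 + 1000w^3 + 400w^2 + 74w + 5).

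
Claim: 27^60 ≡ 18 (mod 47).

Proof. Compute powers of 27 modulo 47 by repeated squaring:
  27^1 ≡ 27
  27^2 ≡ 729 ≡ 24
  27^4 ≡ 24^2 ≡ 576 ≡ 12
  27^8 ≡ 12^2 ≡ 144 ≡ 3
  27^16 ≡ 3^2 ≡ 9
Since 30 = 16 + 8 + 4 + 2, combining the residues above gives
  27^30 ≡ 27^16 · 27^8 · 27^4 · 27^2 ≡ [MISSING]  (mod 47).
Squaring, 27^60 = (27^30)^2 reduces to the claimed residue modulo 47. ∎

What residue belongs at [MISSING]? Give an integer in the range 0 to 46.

21

27^16 · 27^8 · 27^4 · 27^2 ≡ 9 · 3 · 12 · 24 = 7776.
7776 mod 47 = 21, so 27^30 ≡ 21 (mod 47).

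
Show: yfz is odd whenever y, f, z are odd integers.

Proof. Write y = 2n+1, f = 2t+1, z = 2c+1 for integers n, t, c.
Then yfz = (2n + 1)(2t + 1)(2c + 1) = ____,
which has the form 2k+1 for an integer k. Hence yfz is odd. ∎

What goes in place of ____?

(2n + 1)(2t + 1)(2c + 1) = 8cnt + 4cn + 4ct + 2c + 4nt + 2n + 2t + 1
= 2(4cnt + 2cn + 2ct + c + 2nt + n + t) + 1.
Since 4cnt + 2cn + 2ct + c + 2nt + n + t is an integer, the product is of the form 2k+1 for an integer k.

2(4cnt + 2cn + 2ct + c + 2nt + n + t) + 1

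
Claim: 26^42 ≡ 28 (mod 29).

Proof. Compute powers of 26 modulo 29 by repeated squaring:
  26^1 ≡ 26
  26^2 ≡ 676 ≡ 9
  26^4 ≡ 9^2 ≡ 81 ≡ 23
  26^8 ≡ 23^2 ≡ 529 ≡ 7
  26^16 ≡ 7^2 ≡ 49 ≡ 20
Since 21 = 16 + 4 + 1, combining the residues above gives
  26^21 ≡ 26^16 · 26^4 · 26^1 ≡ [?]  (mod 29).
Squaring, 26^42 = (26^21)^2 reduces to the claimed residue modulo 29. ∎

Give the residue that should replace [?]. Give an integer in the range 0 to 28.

12

26^16 · 26^4 · 26^1 ≡ 20 · 23 · 26 = 11960.
11960 mod 29 = 12, so 26^21 ≡ 12 (mod 29).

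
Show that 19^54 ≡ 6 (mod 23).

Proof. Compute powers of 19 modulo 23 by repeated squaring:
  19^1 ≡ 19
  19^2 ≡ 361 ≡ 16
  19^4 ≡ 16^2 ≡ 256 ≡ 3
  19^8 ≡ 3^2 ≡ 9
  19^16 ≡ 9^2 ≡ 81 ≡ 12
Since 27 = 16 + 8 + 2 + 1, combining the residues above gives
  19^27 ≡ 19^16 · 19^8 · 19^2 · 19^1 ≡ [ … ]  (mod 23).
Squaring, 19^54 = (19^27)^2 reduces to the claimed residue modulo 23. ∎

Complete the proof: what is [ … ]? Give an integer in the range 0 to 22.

19^16 · 19^8 · 19^2 · 19^1 ≡ 12 · 9 · 16 · 19 = 32832.
32832 mod 23 = 11, so 19^27 ≡ 11 (mod 23).

11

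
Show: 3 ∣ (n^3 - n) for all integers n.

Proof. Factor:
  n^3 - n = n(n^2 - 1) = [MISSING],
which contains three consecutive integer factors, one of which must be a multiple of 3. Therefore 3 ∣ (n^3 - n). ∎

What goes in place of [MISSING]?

n(n^2 - 1) = n(n - 1)(n + 1) = (n - 1)n(n + 1).
These three factors are consecutive integers, so their product is divisible by 3.

(n - 1)n(n + 1)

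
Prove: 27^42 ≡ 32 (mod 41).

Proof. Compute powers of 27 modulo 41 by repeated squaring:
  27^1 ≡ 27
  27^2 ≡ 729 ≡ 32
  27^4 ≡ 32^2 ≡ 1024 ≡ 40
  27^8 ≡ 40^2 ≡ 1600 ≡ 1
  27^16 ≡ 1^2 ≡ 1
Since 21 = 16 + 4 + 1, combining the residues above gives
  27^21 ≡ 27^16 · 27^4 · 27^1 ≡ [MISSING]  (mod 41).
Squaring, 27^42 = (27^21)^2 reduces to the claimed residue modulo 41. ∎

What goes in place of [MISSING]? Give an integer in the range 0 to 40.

Multiply the listed residues: 1 · 40 · 27 = 40 → 1080.
Reducing modulo 41: 1080 = 26·41 + 14, so 27^21 ≡ 14.

14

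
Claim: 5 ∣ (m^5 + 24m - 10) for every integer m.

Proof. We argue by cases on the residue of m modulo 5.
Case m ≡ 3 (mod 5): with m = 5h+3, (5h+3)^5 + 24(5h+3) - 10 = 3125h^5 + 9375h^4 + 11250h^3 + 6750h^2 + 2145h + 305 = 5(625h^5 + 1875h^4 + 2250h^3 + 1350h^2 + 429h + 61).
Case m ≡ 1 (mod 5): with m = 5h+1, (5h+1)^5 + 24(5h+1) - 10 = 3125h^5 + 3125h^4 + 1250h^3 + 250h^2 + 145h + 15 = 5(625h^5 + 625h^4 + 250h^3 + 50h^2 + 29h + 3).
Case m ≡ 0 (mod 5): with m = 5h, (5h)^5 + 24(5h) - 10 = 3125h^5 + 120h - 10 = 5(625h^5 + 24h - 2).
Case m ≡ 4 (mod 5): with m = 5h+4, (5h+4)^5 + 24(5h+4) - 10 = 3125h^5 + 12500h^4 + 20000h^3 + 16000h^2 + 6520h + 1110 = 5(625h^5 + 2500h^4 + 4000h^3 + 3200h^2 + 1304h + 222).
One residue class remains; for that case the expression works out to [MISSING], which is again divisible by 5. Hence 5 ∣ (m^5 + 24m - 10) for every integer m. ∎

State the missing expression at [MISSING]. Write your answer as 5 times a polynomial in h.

5(625h^5 + 1250h^4 + 1000h^3 + 400h^2 + 104h + 14)

Only m ≡ 2 (mod 5) is unaccounted for. Put m = 5h+2:
(5h+2)^5 + 24(5h+2) - 10 expands to 3125h^5 + 6250h^4 + 5000h^3 + 2000h^2 + 520h + 70,
and factoring out 5 leaves 5(625h^5 + 1250h^4 + 1000h^3 + 400h^2 + 104h + 14).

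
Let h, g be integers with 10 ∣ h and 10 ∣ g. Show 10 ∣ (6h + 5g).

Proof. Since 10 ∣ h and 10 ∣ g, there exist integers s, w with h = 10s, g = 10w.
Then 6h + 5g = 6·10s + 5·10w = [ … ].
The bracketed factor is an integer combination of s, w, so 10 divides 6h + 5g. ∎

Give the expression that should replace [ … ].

Each term has a factor of 10: 6·10s + 5·10w = 10·(6s + 5w).
Since 6s + 5w is an integer, 10 ∣ (6h + 5g).

10(6s + 5w)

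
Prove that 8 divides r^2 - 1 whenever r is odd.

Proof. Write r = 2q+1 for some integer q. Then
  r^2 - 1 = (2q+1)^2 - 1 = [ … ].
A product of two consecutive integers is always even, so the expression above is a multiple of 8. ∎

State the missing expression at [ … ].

(2q+1)^2 - 1 = 4q^2 + 4q + 1 - 1 = 4q^2 + 4q = 4q(q+1).
Since q and q+1 are consecutive, q(q+1) is even, and 4·(even) is a multiple of 8.

4q(q + 1)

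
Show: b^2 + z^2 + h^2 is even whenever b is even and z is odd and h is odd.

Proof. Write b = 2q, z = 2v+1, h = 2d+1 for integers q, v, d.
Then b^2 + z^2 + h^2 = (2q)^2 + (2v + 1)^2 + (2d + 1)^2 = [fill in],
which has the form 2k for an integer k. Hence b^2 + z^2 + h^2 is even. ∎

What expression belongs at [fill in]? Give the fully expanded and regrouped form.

2(2d^2 + 2d + 2q^2 + 2v^2 + 2v + 1)

(2q)^2 + (2v + 1)^2 + (2d + 1)^2 = 4d^2 + 4d + 4q^2 + 4v^2 + 4v + 2
= 2(2d^2 + 2d + 2q^2 + 2v^2 + 2v + 1).
Since 2d^2 + 2d + 2q^2 + 2v^2 + 2v + 1 is an integer, the sum of squares is of the form 2k for an integer k.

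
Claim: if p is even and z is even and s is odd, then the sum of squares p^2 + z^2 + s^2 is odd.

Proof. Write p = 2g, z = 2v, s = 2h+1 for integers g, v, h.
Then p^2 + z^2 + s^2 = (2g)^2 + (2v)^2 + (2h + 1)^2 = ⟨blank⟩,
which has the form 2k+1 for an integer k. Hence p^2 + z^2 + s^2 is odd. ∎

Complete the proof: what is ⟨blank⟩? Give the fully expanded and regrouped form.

(2g)^2 + (2v)^2 + (2h + 1)^2 = 4g^2 + 4h^2 + 4h + 4v^2 + 1
= 2(2g^2 + 2h^2 + 2h + 2v^2) + 1.
Since 2g^2 + 2h^2 + 2h + 2v^2 is an integer, the sum of squares is of the form 2k+1 for an integer k.

2(2g^2 + 2h^2 + 2h + 2v^2) + 1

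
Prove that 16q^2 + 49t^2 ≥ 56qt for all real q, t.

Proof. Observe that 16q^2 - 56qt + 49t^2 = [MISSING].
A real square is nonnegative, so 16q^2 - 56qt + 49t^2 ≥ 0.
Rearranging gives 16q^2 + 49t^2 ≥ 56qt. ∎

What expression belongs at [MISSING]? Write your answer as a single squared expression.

16q^2 - 56qt + 49t^2 is a perfect-square trinomial: the outer terms are (4q)^2 and (7t)^2, and the cross term is -2·4q·7t.
So 16q^2 - 56qt + 49t^2 = (4q - 7t)^2 ≥ 0.

(4q - 7t)^2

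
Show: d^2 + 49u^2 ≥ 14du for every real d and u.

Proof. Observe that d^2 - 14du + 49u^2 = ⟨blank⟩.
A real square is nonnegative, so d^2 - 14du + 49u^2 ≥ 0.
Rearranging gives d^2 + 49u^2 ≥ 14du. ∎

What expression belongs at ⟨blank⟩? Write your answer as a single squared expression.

The leading and trailing coefficients are 1^2 and 7^2, and 14 = 2·1·7, so the trinomial is (d - 7u)^2.
Hence d^2 - 14du + 49u^2 ≥ 0.

(d - 7u)^2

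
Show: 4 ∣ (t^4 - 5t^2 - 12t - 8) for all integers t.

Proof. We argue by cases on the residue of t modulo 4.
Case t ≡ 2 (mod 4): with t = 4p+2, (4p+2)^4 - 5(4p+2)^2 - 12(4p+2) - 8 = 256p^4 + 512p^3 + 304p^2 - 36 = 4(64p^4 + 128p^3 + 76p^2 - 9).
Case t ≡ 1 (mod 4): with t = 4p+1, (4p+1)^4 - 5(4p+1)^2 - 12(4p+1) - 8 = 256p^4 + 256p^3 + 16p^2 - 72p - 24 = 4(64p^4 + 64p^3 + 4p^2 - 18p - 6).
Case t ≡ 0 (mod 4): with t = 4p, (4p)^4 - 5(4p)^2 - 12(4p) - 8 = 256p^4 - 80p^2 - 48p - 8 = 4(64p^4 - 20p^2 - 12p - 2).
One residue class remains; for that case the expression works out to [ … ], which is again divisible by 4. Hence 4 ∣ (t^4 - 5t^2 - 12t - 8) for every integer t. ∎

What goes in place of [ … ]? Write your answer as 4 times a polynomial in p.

4(64p^4 + 192p^3 + 196p^2 + 66p - 2)

Only t ≡ 3 (mod 4) is unaccounted for. Put t = 4p+3:
(4p+3)^4 - 5(4p+3)^2 - 12(4p+3) - 8 expands to 256p^4 + 768p^3 + 784p^2 + 264p - 8,
and factoring out 4 leaves 4(64p^4 + 192p^3 + 196p^2 + 66p - 2).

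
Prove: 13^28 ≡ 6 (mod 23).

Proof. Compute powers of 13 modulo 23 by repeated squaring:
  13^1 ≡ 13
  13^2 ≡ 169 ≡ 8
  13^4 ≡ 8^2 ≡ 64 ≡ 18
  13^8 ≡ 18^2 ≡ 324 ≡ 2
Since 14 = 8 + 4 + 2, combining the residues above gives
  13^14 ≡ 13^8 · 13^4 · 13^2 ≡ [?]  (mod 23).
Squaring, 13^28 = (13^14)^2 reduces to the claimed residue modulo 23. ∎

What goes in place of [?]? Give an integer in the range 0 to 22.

12

Multiply the listed residues: 2 · 18 · 8 = 36 → 288.
Reducing modulo 23: 288 = 12·23 + 12, so 13^14 ≡ 12.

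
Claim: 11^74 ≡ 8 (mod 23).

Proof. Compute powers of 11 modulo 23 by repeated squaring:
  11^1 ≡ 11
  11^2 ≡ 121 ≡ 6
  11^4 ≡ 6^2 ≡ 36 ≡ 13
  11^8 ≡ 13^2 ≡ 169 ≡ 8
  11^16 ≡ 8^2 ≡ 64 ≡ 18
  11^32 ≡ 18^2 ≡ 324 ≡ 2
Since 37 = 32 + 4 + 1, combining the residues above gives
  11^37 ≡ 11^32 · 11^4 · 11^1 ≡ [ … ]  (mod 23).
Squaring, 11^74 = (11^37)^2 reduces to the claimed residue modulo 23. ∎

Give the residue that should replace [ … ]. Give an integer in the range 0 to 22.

10

Multiply the listed residues: 2 · 13 · 11 = 26 → 286.
Reducing modulo 23: 286 = 12·23 + 10, so 11^37 ≡ 10.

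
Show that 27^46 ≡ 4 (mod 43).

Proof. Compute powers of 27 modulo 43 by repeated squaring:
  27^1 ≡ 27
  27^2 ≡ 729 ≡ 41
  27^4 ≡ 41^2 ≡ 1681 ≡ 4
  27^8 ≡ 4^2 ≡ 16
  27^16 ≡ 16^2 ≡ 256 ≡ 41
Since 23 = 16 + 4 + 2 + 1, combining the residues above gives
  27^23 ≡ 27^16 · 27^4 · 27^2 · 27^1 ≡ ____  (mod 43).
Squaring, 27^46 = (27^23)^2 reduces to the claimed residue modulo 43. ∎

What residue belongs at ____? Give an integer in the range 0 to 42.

Multiply the listed residues: 41 · 4 · 41 · 27 = 164 → 6724 → 181548.
Reducing modulo 43: 181548 = 4222·43 + 2, so 27^23 ≡ 2.

2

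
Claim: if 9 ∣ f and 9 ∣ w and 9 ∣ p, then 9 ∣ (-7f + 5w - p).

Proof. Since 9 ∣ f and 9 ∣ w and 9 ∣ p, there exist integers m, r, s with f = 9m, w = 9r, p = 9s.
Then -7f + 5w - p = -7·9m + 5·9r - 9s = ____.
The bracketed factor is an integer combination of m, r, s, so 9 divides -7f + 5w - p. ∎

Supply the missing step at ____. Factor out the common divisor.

9(-7m + 5r - s)

Pull the common 9 out of every term: -7·9m + 5·9r - 9s = 9(-7m + 5r - s).
-7m + 5r - s is an integer, which exhibits the divisibility.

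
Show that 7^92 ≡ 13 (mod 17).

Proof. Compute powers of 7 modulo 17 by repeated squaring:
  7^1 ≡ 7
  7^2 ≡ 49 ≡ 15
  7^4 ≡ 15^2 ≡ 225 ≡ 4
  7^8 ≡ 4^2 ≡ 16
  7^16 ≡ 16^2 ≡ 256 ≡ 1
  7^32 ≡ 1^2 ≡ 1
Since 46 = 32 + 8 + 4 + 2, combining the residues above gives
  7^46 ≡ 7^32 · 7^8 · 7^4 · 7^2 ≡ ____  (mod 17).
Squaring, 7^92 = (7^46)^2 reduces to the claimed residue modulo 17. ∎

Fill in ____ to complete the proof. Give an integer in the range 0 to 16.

8

7^32 · 7^8 · 7^4 · 7^2 ≡ 1 · 16 · 4 · 15 = 960.
960 mod 17 = 8, so 7^46 ≡ 8 (mod 17).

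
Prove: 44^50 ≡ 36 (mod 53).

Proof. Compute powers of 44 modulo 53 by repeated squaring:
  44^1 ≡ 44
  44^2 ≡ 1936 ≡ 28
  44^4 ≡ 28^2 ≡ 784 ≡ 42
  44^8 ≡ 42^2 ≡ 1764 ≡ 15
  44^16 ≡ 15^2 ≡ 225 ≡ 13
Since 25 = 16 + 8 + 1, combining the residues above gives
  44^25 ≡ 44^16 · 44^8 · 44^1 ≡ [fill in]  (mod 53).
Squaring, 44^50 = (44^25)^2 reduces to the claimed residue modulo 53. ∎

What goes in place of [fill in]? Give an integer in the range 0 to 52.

47

44^16 · 44^8 · 44^1 ≡ 13 · 15 · 44 = 8580.
8580 mod 53 = 47, so 44^25 ≡ 47 (mod 53).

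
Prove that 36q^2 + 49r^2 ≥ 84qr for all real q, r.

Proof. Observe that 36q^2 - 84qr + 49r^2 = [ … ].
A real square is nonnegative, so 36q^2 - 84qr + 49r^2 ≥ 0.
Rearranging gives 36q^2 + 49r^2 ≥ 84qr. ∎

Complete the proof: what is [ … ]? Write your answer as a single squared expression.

36q^2 - 84qr + 49r^2 is a perfect-square trinomial: the outer terms are (6q)^2 and (7r)^2, and the cross term is -2·6q·7r.
So 36q^2 - 84qr + 49r^2 = (6q - 7r)^2 ≥ 0.

(6q - 7r)^2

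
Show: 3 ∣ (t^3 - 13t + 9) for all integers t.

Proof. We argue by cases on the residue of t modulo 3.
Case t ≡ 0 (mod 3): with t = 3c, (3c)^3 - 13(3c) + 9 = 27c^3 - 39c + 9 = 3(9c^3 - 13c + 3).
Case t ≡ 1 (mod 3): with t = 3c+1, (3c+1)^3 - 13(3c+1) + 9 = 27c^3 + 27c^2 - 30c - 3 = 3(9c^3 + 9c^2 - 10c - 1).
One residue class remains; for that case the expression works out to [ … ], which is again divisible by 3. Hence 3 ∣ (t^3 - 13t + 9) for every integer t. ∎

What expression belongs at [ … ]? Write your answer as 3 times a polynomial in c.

The residues treated are {0, 1}, so the missing case is t ≡ 2 (mod 3); write t = 3c+2.
Then (3c+2)^3 - 13(3c+2) + 9 = 27c^3 + 54c^2 - 3c - 9 = 3(9c^3 + 18c^2 - c - 3).

3(9c^3 + 18c^2 - c - 3)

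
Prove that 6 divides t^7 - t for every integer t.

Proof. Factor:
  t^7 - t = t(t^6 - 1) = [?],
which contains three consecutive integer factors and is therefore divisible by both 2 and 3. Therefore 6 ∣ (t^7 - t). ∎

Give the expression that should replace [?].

t^6 - 1 = (t^2 - 1)(t^4 + t^2 + 1), and t^2 - 1 = (t-1)(t+1).
So t(t^6 - 1) = (t - 1)t(t + 1)(t^4 + t^2 + 1).

(t - 1)t(t + 1)(t^4 + t^2 + 1)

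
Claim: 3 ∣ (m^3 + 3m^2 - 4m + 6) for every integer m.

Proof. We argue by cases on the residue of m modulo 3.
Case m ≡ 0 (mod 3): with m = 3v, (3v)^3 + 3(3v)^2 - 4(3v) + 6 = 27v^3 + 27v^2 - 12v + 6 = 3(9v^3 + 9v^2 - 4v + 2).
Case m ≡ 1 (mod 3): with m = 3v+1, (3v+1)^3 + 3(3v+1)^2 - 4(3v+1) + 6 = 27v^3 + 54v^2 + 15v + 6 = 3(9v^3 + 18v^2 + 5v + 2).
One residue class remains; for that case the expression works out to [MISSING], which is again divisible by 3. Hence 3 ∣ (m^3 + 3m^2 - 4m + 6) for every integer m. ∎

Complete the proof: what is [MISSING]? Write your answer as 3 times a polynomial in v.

The residues treated are {0, 1}, so the missing case is m ≡ 2 (mod 3); write m = 3v+2.
Then (3v+2)^3 + 3(3v+2)^2 - 4(3v+2) + 6 = 27v^3 + 81v^2 + 60v + 18 = 3(9v^3 + 27v^2 + 20v + 6).

3(9v^3 + 27v^2 + 20v + 6)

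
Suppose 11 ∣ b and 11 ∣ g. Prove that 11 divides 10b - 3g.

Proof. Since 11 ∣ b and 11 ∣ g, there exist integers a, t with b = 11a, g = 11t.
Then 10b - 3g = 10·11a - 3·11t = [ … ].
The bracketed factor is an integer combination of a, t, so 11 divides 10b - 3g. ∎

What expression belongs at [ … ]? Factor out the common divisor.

11(10a - 3t)

Each term has a factor of 11: 10·11a - 3·11t = 11·(10a - 3t).
Since 10a - 3t is an integer, 11 ∣ (10b - 3g).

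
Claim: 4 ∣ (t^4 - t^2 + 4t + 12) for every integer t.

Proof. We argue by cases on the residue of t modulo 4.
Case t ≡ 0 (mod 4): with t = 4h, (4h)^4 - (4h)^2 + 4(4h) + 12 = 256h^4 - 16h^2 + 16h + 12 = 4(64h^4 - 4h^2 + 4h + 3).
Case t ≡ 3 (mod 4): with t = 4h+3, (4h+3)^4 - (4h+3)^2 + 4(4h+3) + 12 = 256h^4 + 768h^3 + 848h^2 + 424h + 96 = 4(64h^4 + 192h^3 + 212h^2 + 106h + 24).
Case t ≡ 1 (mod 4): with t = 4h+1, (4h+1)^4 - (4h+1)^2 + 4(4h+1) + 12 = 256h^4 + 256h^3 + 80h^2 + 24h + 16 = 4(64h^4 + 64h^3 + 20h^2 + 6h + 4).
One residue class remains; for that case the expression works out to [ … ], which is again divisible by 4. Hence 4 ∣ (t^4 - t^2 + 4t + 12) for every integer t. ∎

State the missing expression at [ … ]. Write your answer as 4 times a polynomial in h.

4(64h^4 + 128h^3 + 92h^2 + 32h + 8)

The residues treated are {0, 3, 1}, so the missing case is t ≡ 2 (mod 4); write t = 4h+2.
Then (4h+2)^4 - (4h+2)^2 + 4(4h+2) + 12 = 256h^4 + 512h^3 + 368h^2 + 128h + 32 = 4(64h^4 + 128h^3 + 92h^2 + 32h + 8).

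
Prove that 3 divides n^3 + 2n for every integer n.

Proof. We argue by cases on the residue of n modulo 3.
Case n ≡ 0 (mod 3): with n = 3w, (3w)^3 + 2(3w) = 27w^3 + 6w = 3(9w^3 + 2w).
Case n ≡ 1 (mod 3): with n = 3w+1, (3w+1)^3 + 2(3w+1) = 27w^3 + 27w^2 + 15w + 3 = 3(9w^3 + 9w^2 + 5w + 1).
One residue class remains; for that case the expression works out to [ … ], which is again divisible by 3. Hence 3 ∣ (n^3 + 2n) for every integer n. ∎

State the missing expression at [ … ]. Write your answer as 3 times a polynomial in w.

3(9w^3 + 18w^2 + 14w + 4)

The residues treated are {0, 1}, so the missing case is n ≡ 2 (mod 3); write n = 3w+2.
Then (3w+2)^3 + 2(3w+2) = 27w^3 + 54w^2 + 42w + 12 = 3(9w^3 + 18w^2 + 14w + 4).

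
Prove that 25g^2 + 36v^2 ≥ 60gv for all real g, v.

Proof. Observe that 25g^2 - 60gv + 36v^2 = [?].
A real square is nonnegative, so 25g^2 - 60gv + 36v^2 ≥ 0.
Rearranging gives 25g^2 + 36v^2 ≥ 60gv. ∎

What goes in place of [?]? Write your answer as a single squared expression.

(5g - 6v)^2

25g^2 - 60gv + 36v^2 is a perfect-square trinomial: the outer terms are (5g)^2 and (6v)^2, and the cross term is -2·5g·6v.
So 25g^2 - 60gv + 36v^2 = (5g - 6v)^2 ≥ 0.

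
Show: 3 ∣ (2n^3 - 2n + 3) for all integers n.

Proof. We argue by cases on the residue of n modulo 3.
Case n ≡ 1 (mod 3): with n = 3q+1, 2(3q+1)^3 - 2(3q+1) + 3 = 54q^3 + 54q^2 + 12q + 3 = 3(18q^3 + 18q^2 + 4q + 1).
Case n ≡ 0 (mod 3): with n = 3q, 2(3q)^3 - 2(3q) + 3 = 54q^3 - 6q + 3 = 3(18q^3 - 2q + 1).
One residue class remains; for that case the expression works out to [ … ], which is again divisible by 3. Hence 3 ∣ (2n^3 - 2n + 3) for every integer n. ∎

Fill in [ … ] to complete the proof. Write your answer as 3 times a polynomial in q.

3(18q^3 + 36q^2 + 22q + 5)

The residues treated are {1, 0}, so the missing case is n ≡ 2 (mod 3); write n = 3q+2.
Then 2(3q+2)^3 - 2(3q+2) + 3 = 54q^3 + 108q^2 + 66q + 15 = 3(18q^3 + 36q^2 + 22q + 5).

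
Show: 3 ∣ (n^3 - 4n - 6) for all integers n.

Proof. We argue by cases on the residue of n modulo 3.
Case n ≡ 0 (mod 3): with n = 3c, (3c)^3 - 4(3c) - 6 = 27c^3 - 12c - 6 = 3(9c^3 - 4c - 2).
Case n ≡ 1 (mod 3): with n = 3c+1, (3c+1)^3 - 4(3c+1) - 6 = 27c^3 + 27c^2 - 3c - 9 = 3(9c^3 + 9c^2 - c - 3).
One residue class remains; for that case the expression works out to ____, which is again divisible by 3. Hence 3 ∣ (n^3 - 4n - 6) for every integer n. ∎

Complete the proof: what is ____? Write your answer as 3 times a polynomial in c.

3(9c^3 + 18c^2 + 8c - 2)

Only n ≡ 2 (mod 3) is unaccounted for. Put n = 3c+2:
(3c+2)^3 - 4(3c+2) - 6 expands to 27c^3 + 54c^2 + 24c - 6,
and factoring out 3 leaves 3(9c^3 + 18c^2 + 8c - 2).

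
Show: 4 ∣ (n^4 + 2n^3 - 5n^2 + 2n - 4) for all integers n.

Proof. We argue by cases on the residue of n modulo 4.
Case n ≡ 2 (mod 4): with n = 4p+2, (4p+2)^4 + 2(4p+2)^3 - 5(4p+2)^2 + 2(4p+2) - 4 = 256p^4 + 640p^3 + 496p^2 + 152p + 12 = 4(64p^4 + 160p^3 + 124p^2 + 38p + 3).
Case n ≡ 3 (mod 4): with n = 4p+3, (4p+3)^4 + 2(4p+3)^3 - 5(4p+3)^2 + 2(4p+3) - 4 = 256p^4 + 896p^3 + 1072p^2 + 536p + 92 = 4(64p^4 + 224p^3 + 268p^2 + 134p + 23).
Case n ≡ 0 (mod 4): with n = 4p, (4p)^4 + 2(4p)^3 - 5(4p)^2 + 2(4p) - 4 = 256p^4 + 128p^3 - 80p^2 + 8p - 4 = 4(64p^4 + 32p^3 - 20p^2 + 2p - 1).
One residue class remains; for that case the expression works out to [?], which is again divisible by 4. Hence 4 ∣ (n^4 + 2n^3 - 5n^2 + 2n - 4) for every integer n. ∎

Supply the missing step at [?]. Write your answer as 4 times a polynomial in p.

4(64p^4 + 96p^3 + 28p^2 + 2p - 1)

Only n ≡ 1 (mod 4) is unaccounted for. Put n = 4p+1:
(4p+1)^4 + 2(4p+1)^3 - 5(4p+1)^2 + 2(4p+1) - 4 expands to 256p^4 + 384p^3 + 112p^2 + 8p - 4,
and factoring out 4 leaves 4(64p^4 + 96p^3 + 28p^2 + 2p - 1).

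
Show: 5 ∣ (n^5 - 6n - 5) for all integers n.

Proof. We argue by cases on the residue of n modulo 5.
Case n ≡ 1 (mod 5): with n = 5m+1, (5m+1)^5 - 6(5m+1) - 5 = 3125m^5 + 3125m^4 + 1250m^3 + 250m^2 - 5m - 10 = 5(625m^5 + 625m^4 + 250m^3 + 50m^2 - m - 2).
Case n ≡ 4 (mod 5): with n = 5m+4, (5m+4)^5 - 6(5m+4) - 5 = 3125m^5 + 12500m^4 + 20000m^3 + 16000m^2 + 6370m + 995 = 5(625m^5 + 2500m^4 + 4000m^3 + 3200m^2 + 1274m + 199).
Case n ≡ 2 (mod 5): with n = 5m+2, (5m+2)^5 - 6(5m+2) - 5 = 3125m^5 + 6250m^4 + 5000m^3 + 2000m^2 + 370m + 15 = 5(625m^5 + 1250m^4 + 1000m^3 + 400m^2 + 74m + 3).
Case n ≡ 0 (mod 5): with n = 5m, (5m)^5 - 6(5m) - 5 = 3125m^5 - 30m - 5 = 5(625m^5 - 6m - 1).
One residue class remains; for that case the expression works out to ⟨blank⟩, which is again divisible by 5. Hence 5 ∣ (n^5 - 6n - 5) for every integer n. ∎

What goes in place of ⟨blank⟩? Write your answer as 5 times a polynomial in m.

The residues treated are {1, 4, 2, 0}, so the missing case is n ≡ 3 (mod 5); write n = 5m+3.
Then (5m+3)^5 - 6(5m+3) - 5 = 3125m^5 + 9375m^4 + 11250m^3 + 6750m^2 + 1995m + 220 = 5(625m^5 + 1875m^4 + 2250m^3 + 1350m^2 + 399m + 44).

5(625m^5 + 1875m^4 + 2250m^3 + 1350m^2 + 399m + 44)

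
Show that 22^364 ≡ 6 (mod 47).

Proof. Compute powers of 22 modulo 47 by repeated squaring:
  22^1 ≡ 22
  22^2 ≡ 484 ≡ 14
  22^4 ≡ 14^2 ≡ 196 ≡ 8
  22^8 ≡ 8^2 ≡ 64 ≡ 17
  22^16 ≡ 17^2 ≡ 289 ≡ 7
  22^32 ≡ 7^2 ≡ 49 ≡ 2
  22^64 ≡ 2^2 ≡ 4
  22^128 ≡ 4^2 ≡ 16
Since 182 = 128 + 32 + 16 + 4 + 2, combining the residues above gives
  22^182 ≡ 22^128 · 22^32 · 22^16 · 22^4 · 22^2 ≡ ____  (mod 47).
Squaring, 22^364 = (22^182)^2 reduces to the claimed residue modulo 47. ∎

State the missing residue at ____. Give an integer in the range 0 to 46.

22^128 · 22^32 · 22^16 · 22^4 · 22^2 ≡ 16 · 2 · 7 · 8 · 14 = 25088.
25088 mod 47 = 37, so 22^182 ≡ 37 (mod 47).

37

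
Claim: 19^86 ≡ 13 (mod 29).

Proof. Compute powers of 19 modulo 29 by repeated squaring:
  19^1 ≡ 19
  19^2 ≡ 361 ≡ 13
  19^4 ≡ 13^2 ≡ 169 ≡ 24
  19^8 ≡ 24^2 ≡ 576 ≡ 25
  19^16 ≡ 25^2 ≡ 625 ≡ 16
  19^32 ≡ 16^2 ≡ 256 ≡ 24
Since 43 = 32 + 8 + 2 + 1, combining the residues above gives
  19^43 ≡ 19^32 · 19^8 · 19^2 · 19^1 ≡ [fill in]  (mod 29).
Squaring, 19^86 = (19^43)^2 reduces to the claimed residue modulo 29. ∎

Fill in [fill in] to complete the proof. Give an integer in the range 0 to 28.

10

19^32 · 19^8 · 19^2 · 19^1 ≡ 24 · 25 · 13 · 19 = 148200.
148200 mod 29 = 10, so 19^43 ≡ 10 (mod 29).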